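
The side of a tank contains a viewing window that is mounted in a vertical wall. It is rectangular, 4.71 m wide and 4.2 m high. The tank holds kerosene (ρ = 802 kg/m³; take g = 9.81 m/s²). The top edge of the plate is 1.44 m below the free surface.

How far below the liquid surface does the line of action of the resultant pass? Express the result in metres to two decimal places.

γ = ρg = 802 × 9.81 / 1000 = 7.86762 kN/m³.
The centroid lies 4.2/2 = 2.1 m below the top edge, so the centroid depth is h_c = 1.44 + 2.1 = 3.54 m.
A = 4.71 × 4.2 = 19.782 m².
Resultant F = γ·h_c·A = 7.86762 × 3.54 × 19.782 = 550.956 kN.
I_c = b·h³/12 = 4.71 × 4.2³/12 = 29.0795 m⁴.
Centre of pressure: y_p = y_c + I_c/(y_c·A) = 3.54 + 29.0795/(3.54 × 19.782) = 3.54 + 0.415254 = 3.95525 m along the plane.

h_p = 3.96 m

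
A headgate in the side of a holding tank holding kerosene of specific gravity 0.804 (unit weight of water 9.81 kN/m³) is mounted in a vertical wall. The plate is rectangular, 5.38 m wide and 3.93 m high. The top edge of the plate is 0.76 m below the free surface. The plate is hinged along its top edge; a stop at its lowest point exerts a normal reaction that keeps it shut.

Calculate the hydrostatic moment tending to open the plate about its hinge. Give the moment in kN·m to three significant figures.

M ≈ 1110 kN·m

γ = 0.804 × 9.81 = 7.88724 kN/m³.
The centroid lies 3.93/2 = 1.965 m below the top edge, so the centroid depth is h_c = 0.76 + 1.965 = 2.725 m.
A = 5.38 × 3.93 = 21.1434 m².
Resultant F = γ·h_c·A = 7.88724 × 2.725 × 21.1434 = 454.429 kN.
I_c = b·h³/12 = 5.38 × 3.93³/12 = 27.2131 m⁴.
Centre of pressure: y_p = y_c + I_c/(y_c·A) = 2.725 + 27.2131/(2.725 × 21.1434) = 2.725 + 0.47232 = 3.19732 m along the plane.
The resultant acts 1.965 + 0.47232 = 2.43732 m (along the plate) below the hinge at the top edge, so the moment about the hinge is M = F × 2.43732 = 454.429 × 2.43732 = 1107.59 kN·m.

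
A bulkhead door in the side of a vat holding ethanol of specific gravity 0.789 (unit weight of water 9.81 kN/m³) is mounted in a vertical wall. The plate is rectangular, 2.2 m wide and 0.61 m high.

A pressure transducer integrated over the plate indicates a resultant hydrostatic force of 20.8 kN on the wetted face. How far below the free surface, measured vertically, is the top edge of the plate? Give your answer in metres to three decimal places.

γ = 0.789 × 9.81 = 7.74009 kN/m³.
A = 2.2 × 0.61 = 1.342 m².
From F = γ·h_c·A, the centroid depth is h_c = 20.8/(7.74009 × 1.342) = 2.00246 m.
The centroid lies 0.61/2 = 0.305 m below the top edge, so the top edge sits at h_top = 2.00246 − 0.305 = 1.69746 m below the surface.

d_top ≈ 1.697 m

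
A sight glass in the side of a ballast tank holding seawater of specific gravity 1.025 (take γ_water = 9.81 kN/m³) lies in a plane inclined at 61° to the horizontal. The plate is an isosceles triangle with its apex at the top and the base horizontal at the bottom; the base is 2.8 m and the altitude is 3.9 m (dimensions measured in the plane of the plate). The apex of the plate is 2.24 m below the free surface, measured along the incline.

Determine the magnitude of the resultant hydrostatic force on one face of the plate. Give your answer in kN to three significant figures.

F ≈ 232 kN

γ = 1.025 × 9.81 = 10.05525 kN/m³.
Let θ = 61° be the plate's angle to the horizontal; measure y along the incline from where the plane meets the free surface. Vertical depth h = y·sinθ with sinθ = 0.874620.
With the apex up, the centroid sits 2h/3 = 2 × 3.9/3 = 2.6 m below the apex, so y_c = 2.24 + 2.6 = 4.84 m and h_c = 4.84 × 0.874620 = 4.23316 m.
A = ½ × 2.8 × 3.9 = 5.46 m².
Resultant F = γ·h_c·A = 10.05525 × 4.23316 × 5.46 = 232.408 kN.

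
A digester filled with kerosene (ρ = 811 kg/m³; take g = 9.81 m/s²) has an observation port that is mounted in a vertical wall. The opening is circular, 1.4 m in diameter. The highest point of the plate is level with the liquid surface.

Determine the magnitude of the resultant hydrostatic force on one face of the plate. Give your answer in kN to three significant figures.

F ≈ 8.57 kN

γ = ρg = 811 × 9.81 / 1000 = 7.95591 kN/m³.
The centroid is at the centre, 0.7 m below the top of the plate, so the centroid depth is h_c = 0.7 m.
A = π(0.7)² = 1.53938 m².
Resultant F = γ·h_c·A = 7.95591 × 0.7 × 1.53938 = 8.57302 kN.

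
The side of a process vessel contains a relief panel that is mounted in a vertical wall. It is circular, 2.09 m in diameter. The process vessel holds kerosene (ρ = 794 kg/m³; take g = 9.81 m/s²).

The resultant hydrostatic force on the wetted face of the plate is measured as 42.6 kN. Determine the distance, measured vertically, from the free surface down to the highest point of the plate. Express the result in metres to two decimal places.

γ = ρg = 794 × 9.81 / 1000 = 7.78914 kN/m³.
A = π(1.045)² = 3.4307 m².
From F = γ·h_c·A, the centroid depth is h_c = 42.6/(7.78914 × 3.4307) = 1.59418 m.
The centroid is at the centre, 1.045 m below the top of the plate, so the highest point sits at h_top = 1.59418 − 1.045 = 0.54918 m below the surface.

d_top ≈ 0.55 m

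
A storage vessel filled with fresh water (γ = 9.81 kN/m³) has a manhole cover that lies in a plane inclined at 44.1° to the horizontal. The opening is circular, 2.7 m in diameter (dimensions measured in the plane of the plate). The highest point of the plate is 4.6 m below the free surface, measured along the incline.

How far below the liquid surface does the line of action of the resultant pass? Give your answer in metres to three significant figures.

γ = 9.81 kN/m³.
Let θ = 44.1° be the plate's angle to the horizontal; measure y along the incline from where the plane meets the free surface. Vertical depth h = y·sinθ with sinθ = 0.695913.
The centroid is at the centre, 1.35 m below the top of the plate, so y_c = 4.6 + 1.35 = 5.95 m and h_c = 5.95 × 0.695913 = 4.14068 m.
A = π(1.35)² = 5.72555 m².
Resultant F = γ·h_c·A = 9.81 × 4.14068 × 5.72555 = 232.572 kN.
I_c = πr⁴/4 = π × 1.35⁴/4 = 2.6087 m⁴.
Centre of pressure: y_p = y_c + I_c/(y_c·A) = 5.95 + 2.6087/(5.95 × 5.72555) = 5.95 + 0.0765755 = 6.02658 m along the plane.
Vertically, h_p = y_p·sinθ = 6.02658 × 0.695913 = 4.19398 m.

h_p = 4.19 m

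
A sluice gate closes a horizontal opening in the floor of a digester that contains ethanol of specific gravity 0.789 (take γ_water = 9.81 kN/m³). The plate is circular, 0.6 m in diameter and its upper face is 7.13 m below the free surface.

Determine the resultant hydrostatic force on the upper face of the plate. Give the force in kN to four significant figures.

F ≈ 15.60 kN

γ = 0.789 × 9.81 = 7.74009 kN/m³.
The plate is horizontal, so pressure is uniform at p = γ·h = 7.74009 × 7.13 = 55.1868 kN/m².
A = π(0.3)² = 0.282743 m².
F = p·A = 55.1868 × 0.282743 = 15.6037 kN.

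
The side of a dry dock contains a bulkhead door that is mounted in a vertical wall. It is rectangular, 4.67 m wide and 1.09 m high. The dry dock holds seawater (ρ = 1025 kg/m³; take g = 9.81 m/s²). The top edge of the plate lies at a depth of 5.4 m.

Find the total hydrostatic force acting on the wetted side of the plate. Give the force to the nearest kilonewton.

γ = ρg = 1025 × 9.81 / 1000 = 10.05525 kN/m³.
The centroid lies 1.09/2 = 0.545 m below the top edge, so the centroid depth is h_c = 5.4 + 0.545 = 5.945 m.
A = 4.67 × 1.09 = 5.0903 m².
Resultant F = γ·h_c·A = 10.05525 × 5.945 × 5.0903 = 304.29 kN.

F ≈ 304 kN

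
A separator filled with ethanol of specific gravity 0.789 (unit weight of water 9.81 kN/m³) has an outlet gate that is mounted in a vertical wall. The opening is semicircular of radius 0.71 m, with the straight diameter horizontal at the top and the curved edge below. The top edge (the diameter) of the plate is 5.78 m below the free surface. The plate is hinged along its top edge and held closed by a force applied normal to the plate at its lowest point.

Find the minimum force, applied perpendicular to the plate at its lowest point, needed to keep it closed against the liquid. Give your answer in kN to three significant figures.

γ = 0.789 × 9.81 = 7.74009 kN/m³.
The centroid of a semicircle lies 4r/(3π) = 0.301333 m from the diameter, here below the top edge, so the centroid depth is h_c = 5.78 + 0.301333 = 6.08133 m.
A = πr²/2 = π × 0.71²/2 = 0.791838 m².
Resultant F = γ·h_c·A = 7.74009 × 6.08133 × 0.791838 = 37.2718 kN.
I_c = (π/8 − 8/(9π))·r⁴ = 0.109757 × 0.71⁴ = 0.0278911 m⁴.
Centre of pressure: y_p = y_c + I_c/(y_c·A) = 6.08133 + 0.0278911/(6.08133 × 0.791838) = 6.08133 + 0.00579203 = 6.08712 m along the plane.
The resultant acts 0.301333 + 0.00579203 = 0.307125 m (along the plate) below the hinge at the top edge, so the moment about the hinge is M = F × 0.307125 = 37.2718 × 0.307125 = 11.4471 kN·m.
A normal force at the bottom, 0.71 m from the hinge, must supply this moment: P = 11.4471/0.71 = 16.1227 kN.

P ≈ 16.1 kN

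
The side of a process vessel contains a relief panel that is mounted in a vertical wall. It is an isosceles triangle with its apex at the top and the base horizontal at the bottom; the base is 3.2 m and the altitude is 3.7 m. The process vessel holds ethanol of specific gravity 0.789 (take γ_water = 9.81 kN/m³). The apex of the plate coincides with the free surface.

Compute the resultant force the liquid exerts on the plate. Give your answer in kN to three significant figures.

F ≈ 113 kN

γ = 0.789 × 9.81 = 7.74009 kN/m³.
With the apex up, the centroid sits 2h/3 = 2 × 3.7/3 = 2.46667 m below the apex, so the centroid depth is h_c = 2.46667 m.
A = ½ × 3.2 × 3.7 = 5.92 m².
Resultant F = γ·h_c·A = 7.74009 × 2.46667 × 5.92 = 113.026 kN.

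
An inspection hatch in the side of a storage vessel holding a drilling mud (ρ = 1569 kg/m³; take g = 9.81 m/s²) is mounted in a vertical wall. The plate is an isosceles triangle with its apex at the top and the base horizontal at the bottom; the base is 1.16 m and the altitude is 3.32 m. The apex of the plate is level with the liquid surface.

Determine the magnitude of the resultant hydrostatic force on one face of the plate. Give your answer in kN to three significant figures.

F ≈ 65.6 kN

γ = ρg = 1569 × 9.81 / 1000 = 15.39189 kN/m³.
With the apex up, the centroid sits 2h/3 = 2 × 3.32/3 = 2.21333 m below the apex, so the centroid depth is h_c = 2.21333 m.
A = ½ × 1.16 × 3.32 = 1.9256 m².
Resultant F = γ·h_c·A = 15.39189 × 2.21333 × 1.9256 = 65.6001 kN.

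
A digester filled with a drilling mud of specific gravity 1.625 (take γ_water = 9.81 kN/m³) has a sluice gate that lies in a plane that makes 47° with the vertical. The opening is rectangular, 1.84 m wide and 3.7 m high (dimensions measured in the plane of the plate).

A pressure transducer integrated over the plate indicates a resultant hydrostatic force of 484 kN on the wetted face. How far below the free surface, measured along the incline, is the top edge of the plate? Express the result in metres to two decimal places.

γ = 1.625 × 9.81 = 15.94125 kN/m³.
A = 1.84 × 3.7 = 6.808 m².
From F = γ·h_c·A, the centroid depth is h_c = 484/(15.94125 × 6.808) = 4.45968 m.
The plate makes 47° with the vertical, i.e. θ = 90° − 47° = 43° to the horizontal. Measuring y along the incline from the free-surface line, vertical depth h = y·sinθ with sinθ = 0.681998.
Along the incline, y_c = h_c/sinθ = 4.45968/0.681998 = 6.53914 m.
The centroid lies 3.7/2 = 1.85 m below the top edge, so the top edge sits at y_top = 6.53914 − 1.85 = 4.68914 m along the incline.

y_top ≈ 4.69 m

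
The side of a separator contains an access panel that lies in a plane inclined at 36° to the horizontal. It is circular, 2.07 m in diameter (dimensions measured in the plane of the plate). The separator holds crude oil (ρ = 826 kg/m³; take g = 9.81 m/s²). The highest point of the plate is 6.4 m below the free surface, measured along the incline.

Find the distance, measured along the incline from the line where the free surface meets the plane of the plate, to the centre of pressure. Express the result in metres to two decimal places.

γ = ρg = 826 × 9.81 / 1000 = 8.10306 kN/m³.
Let θ = 36° be the plate's angle to the horizontal; measure y along the incline from where the plane meets the free surface. Vertical depth h = y·sinθ with sinθ = 0.587785.
The centroid is at the centre, 1.035 m below the top of the plate, so y_c = 6.4 + 1.035 = 7.435 m and h_c = 7.435 × 0.587785 = 4.37018 m.
A = π(1.035)² = 3.36535 m².
Resultant F = γ·h_c·A = 8.10306 × 4.37018 × 3.36535 = 119.173 kN.
I_c = πr⁴/4 = π × 1.035⁴/4 = 0.901262 m⁴.
Centre of pressure: y_p = y_c + I_c/(y_c·A) = 7.435 + 0.901262/(7.435 × 3.36535) = 7.435 + 0.0360197 = 7.47102 m along the plane.

y_p = 7.47 m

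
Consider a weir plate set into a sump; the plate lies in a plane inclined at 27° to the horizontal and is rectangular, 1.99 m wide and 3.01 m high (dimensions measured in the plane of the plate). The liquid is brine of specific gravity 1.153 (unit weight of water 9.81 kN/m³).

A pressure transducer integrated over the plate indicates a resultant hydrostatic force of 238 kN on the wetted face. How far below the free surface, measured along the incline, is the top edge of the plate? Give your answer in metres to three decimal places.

γ = 1.153 × 9.81 = 11.31093 kN/m³.
A = 1.99 × 3.01 = 5.9899 m².
From F = γ·h_c·A, the centroid depth is h_c = 238/(11.31093 × 5.9899) = 3.51285 m.
Let θ = 27° be the plate's angle to the horizontal; measure y along the incline from where the plane meets the free surface. Vertical depth h = y·sinθ with sinθ = 0.453990.
Along the incline, y_c = h_c/sinθ = 3.51285/0.453990 = 7.73773 m.
The centroid lies 3.01/2 = 1.505 m below the top edge, so the top edge sits at y_top = 7.73773 − 1.505 = 6.23273 m along the incline.

y_top ≈ 6.233 m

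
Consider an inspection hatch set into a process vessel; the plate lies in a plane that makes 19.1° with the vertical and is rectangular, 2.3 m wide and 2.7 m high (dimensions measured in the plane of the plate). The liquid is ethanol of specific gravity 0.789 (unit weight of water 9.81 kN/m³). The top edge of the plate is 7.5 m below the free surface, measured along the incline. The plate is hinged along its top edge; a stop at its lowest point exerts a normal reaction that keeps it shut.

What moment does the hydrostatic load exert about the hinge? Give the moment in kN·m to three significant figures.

γ = 0.789 × 9.81 = 7.74009 kN/m³.
The plate makes 19.1° with the vertical, i.e. θ = 90° − 19.1° = 70.9° to the horizontal. Measuring y along the incline from the free-surface line, vertical depth h = y·sinθ with sinθ = 0.944949.
The centroid lies 2.7/2 = 1.35 m below the top edge, so y_c = 7.5 + 1.35 = 8.85 m and h_c = 8.85 × 0.944949 = 8.3628 m.
A = 2.3 × 2.7 = 6.21 m².
Resultant F = γ·h_c·A = 7.74009 × 8.3628 × 6.21 = 401.966 kN.
I_c = b·h³/12 = 2.3 × 2.7³/12 = 3.77258 m⁴.
Centre of pressure: y_p = y_c + I_c/(y_c·A) = 8.85 + 3.77258/(8.85 × 6.21) = 8.85 + 0.0686442 = 8.91864 m along the plane.
The resultant acts 1.35 + 0.0686442 = 1.41864 m (along the plate) below the hinge at the top edge, so the moment about the hinge is M = F × 1.41864 = 401.966 × 1.41864 = 570.245 kN·m.

M ≈ 570 kN·m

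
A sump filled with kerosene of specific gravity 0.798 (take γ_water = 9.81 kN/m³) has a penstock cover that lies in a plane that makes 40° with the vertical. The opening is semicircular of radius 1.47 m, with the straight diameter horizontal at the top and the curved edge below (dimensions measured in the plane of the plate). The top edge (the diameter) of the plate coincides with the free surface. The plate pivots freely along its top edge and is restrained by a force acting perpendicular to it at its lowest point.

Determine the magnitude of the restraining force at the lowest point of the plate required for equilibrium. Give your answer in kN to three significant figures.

P ≈ 7.48 kN

γ = 0.798 × 9.81 = 7.82838 kN/m³.
The plate makes 40° with the vertical, i.e. θ = 90° − 40° = 50° to the horizontal. Measuring y along the incline from the free-surface line, vertical depth h = y·sinθ with sinθ = 0.766044.
The centroid of a semicircle lies 4r/(3π) = 0.623887 m from the diameter, here below the top edge, so y_c = 0.623887 m and h_c = 0.623887 × 0.766044 = 0.477925 m.
A = πr²/2 = π × 1.47²/2 = 3.39433 m².
Resultant F = γ·h_c·A = 7.82838 × 0.477925 × 3.39433 = 12.6995 kN.
I_c = (π/8 − 8/(9π))·r⁴ = 0.109757 × 1.47⁴ = 0.512509 m⁴.
Centre of pressure: y_p = y_c + I_c/(y_c·A) = 0.623887 + 0.512509/(0.623887 × 3.39433) = 0.623887 + 0.242015 = 0.865902 m along the plane.
The resultant acts 0.623887 + 0.242015 = 0.865902 m (along the plate) below the hinge at the top edge, so the moment about the hinge is M = F × 0.865902 = 12.6995 × 0.865902 = 10.9965 kN·m.
A normal force at the bottom, 1.47 m from the hinge, must supply this moment: P = 10.9965/1.47 = 7.48061 kN.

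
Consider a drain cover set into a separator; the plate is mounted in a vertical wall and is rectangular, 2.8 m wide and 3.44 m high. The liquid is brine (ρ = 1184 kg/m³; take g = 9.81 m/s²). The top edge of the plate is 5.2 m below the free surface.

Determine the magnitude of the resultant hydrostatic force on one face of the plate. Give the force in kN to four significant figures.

γ = ρg = 1184 × 9.81 / 1000 = 11.61504 kN/m³.
The centroid lies 3.44/2 = 1.72 m below the top edge, so the centroid depth is h_c = 5.2 + 1.72 = 6.92 m.
A = 2.8 × 3.44 = 9.632 m².
Resultant F = γ·h_c·A = 11.61504 × 6.92 × 9.632 = 774.182 kN.

F ≈ 774.2 kN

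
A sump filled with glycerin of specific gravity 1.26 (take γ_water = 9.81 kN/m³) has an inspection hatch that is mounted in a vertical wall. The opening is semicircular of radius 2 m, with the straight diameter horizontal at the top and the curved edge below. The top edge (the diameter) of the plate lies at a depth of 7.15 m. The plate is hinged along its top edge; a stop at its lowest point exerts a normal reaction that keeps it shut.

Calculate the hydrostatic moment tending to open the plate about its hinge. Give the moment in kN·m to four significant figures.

M ≈ 549.0 kN·m

γ = 1.26 × 9.81 = 12.3606 kN/m³.
The centroid of a semicircle lies 4r/(3π) = 0.848826 m from the diameter, here below the top edge, so the centroid depth is h_c = 7.15 + 0.848826 = 7.99883 m.
A = πr²/2 = π × 2²/2 = 6.28319 m².
Resultant F = γ·h_c·A = 12.3606 × 7.99883 × 6.28319 = 621.221 kN.
I_c = (π/8 − 8/(9π))·r⁴ = 0.109757 × 2⁴ = 1.75611 m⁴.
Centre of pressure: y_p = y_c + I_c/(y_c·A) = 7.99883 + 1.75611/(7.99883 × 6.28319) = 7.99883 + 0.0349418 = 8.03377 m along the plane.
The resultant acts 0.848826 + 0.0349418 = 0.883768 m (along the plate) below the hinge at the top edge, so the moment about the hinge is M = F × 0.883768 = 621.221 × 0.883768 = 549.015 kN·m.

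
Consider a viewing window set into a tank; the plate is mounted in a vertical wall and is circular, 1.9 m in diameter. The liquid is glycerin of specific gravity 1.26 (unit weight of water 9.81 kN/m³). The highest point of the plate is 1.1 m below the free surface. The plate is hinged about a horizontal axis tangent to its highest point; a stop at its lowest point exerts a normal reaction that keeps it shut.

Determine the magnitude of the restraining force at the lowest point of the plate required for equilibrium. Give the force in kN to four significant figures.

γ = 1.26 × 9.81 = 12.3606 kN/m³.
The centroid is at the centre, 0.95 m below the top of the plate, so the centroid depth is h_c = 1.1 + 0.95 = 2.05 m.
A = π(0.95)² = 2.83529 m².
Resultant F = γ·h_c·A = 12.3606 × 2.05 × 2.83529 = 71.8441 kN.
I_c = πr⁴/4 = π × 0.95⁴/4 = 0.639712 m⁴.
Centre of pressure: y_p = y_c + I_c/(y_c·A) = 2.05 + 0.639712/(2.05 × 2.83529) = 2.05 + 0.110061 = 2.16006 m along the plane.
The resultant acts 0.95 + 0.110061 = 1.06006 m (along the plate) below the hinge at the top edge, so the moment about the hinge is M = F × 1.06006 = 71.8441 × 1.06006 = 76.1591 kN·m.
A normal force at the bottom, 1.9 m from the hinge, must supply this moment: P = 76.1591/1.9 = 40.0837 kN.

P ≈ 40.08 kN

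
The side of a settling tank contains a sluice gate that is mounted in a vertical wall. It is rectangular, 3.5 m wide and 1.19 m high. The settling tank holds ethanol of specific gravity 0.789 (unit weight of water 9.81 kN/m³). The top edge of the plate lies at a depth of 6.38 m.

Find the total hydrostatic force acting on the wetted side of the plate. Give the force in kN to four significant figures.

γ = 0.789 × 9.81 = 7.74009 kN/m³.
The centroid lies 1.19/2 = 0.595 m below the top edge, so the centroid depth is h_c = 6.38 + 0.595 = 6.975 m.
A = 3.5 × 1.19 = 4.165 m².
Resultant F = γ·h_c·A = 7.74009 × 6.975 × 4.165 = 224.856 kN.

F ≈ 224.9 kN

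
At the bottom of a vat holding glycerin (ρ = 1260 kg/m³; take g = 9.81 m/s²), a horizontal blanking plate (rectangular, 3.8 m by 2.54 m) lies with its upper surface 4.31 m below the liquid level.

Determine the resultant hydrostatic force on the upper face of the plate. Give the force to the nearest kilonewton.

γ = ρg = 1260 × 9.81 / 1000 = 12.3606 kN/m³.
The plate is horizontal, so pressure is uniform at p = γ·h = 12.3606 × 4.31 = 53.2742 kN/m².
A = 3.8 × 2.54 = 9.652 m².
F = p·A = 53.2742 × 9.652 = 514.203 kN.

F ≈ 514 kN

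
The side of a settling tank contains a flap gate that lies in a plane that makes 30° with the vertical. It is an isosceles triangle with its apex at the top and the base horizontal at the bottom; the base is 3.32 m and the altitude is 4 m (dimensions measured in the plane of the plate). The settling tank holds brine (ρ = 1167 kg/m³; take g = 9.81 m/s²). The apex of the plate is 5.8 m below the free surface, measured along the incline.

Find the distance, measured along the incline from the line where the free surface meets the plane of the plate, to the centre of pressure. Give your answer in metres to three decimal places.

y_p = 8.572 m

γ = ρg = 1167 × 9.81 / 1000 = 11.44827 kN/m³.
The plate makes 30° with the vertical, i.e. θ = 90° − 30° = 60° to the horizontal. Measuring y along the incline from the free-surface line, vertical depth h = y·sinθ with sinθ = 0.866025.
With the apex up, the centroid sits 2h/3 = 2 × 4/3 = 2.66667 m below the apex, so y_c = 5.8 + 2.66667 = 8.46667 m and h_c = 8.46667 × 0.866025 = 7.33235 m.
A = ½ × 3.32 × 4 = 6.64 m².
Resultant F = γ·h_c·A = 11.44827 × 7.33235 × 6.64 = 557.38 kN.
I_c = b·h³/36 = 3.32 × 4³/36 = 5.90222 m⁴.
Centre of pressure: y_p = y_c + I_c/(y_c·A) = 8.46667 + 5.90222/(8.46667 × 6.64) = 8.46667 + 0.104987 = 8.57166 m along the plane.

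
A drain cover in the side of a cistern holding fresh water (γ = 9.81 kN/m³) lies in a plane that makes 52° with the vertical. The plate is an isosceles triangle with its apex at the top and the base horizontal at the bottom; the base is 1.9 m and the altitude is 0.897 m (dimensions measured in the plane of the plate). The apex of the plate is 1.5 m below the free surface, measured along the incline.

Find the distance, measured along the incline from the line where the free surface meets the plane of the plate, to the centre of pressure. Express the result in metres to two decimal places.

γ = 9.81 kN/m³.
The plate makes 52° with the vertical, i.e. θ = 90° − 52° = 38° to the horizontal. Measuring y along the incline from the free-surface line, vertical depth h = y·sinθ with sinθ = 0.615661.
With the apex up, the centroid sits 2h/3 = 2 × 0.897/3 = 0.598 m below the apex, so y_c = 1.5 + 0.598 = 2.098 m and h_c = 2.098 × 0.615661 = 1.29166 m.
A = ½ × 1.9 × 0.897 = 0.85215 m².
Resultant F = γ·h_c·A = 9.81 × 1.29166 × 0.85215 = 10.7977 kN.
I_c = b·h³/36 = 1.9 × 0.897³/36 = 0.0380915 m⁴.
Centre of pressure: y_p = y_c + I_c/(y_c·A) = 2.098 + 0.0380915/(2.098 × 0.85215) = 2.098 + 0.0213062 = 2.11931 m along the plane.

y_p = 2.12 m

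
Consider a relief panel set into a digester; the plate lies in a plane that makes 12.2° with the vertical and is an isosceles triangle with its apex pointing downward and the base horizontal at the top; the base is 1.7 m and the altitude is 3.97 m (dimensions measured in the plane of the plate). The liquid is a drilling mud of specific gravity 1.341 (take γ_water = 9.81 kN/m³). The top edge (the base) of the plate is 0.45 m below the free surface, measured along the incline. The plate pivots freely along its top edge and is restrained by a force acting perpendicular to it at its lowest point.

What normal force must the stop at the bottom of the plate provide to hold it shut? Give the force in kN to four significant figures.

γ = 1.341 × 9.81 = 13.15521 kN/m³.
The plate makes 12.2° with the vertical, i.e. θ = 90° − 12.2° = 77.8° to the horizontal. Measuring y along the incline from the free-surface line, vertical depth h = y·sinθ with sinθ = 0.977416.
With the apex down, the centroid sits h/3 = 3.97/3 = 1.32333 m below the base (the top edge), so y_c = 0.45 + 1.32333 = 1.77333 m and h_c = 1.77333 × 0.977416 = 1.73328 m.
A = ½ × 1.7 × 3.97 = 3.3745 m².
Resultant F = γ·h_c·A = 13.15521 × 1.73328 × 3.3745 = 76.9442 kN.
I_c = b·h³/36 = 1.7 × 3.97³/36 = 2.95473 m⁴.
Centre of pressure: y_p = y_c + I_c/(y_c·A) = 1.77333 + 2.95473/(1.77333 × 3.3745) = 1.77333 + 0.493763 = 2.26709 m along the plane.
The resultant acts 1.32333 + 0.493763 = 1.81709 m (along the plate) below the hinge at the top edge, so the moment about the hinge is M = F × 1.81709 = 76.9442 × 1.81709 = 139.815 kN·m.
A normal force at the bottom, 3.97 m from the hinge, must supply this moment: P = 139.815/3.97 = 35.2179 kN.

P ≈ 35.22 kN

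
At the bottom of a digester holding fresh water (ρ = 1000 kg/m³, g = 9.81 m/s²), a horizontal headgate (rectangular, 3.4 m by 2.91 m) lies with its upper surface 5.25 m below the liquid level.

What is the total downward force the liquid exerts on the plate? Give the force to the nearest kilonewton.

F ≈ 510 kN

γ = ρg = 1000 × 9.81 = 9810 N/m³ = 9.81 kN/m³.
The plate is horizontal, so pressure is uniform at p = γ·h = 9.81 × 5.25 = 51.5025 kN/m².
A = 3.4 × 2.91 = 9.894 m².
F = p·A = 51.5025 × 9.894 = 509.566 kN.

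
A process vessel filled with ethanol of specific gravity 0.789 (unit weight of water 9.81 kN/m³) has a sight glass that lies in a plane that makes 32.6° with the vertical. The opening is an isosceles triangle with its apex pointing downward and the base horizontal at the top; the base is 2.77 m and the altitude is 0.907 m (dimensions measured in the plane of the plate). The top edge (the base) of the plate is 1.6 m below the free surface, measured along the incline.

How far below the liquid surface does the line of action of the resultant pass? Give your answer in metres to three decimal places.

h_p = 1.623 m

γ = 0.789 × 9.81 = 7.74009 kN/m³.
The plate makes 32.6° with the vertical, i.e. θ = 90° − 32.6° = 57.4° to the horizontal. Measuring y along the incline from the free-surface line, vertical depth h = y·sinθ with sinθ = 0.842452.
With the apex down, the centroid sits h/3 = 0.907/3 = 0.302333 m below the base (the top edge), so y_c = 1.6 + 0.302333 = 1.90233 m and h_c = 1.90233 × 0.842452 = 1.60262 m.
A = ½ × 2.77 × 0.907 = 1.25619 m².
Resultant F = γ·h_c·A = 7.74009 × 1.60262 × 1.25619 = 15.5823 kN.
I_c = b·h³/36 = 2.77 × 0.907³/36 = 0.0574115 m⁴.
Centre of pressure: y_p = y_c + I_c/(y_c·A) = 1.90233 + 0.0574115/(1.90233 × 1.25619) = 1.90233 + 0.0240247 = 1.92635 m along the plane.
Vertically, h_p = y_p·sinθ = 1.92635 × 0.842452 = 1.62286 m.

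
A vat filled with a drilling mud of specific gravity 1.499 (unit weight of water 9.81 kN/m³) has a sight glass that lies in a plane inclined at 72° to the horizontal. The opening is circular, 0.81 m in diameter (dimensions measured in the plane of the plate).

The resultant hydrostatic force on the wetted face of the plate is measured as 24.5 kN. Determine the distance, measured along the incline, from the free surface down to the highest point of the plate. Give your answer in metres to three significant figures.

γ = 1.499 × 9.81 = 14.70519 kN/m³.
A = π(0.405)² = 0.5153 m².
From F = γ·h_c·A, the centroid depth is h_c = 24.5/(14.70519 × 0.5153) = 3.23322 m.
Let θ = 72° be the plate's angle to the horizontal; measure y along the incline from where the plane meets the free surface. Vertical depth h = y·sinθ with sinθ = 0.951057.
Along the incline, y_c = h_c/sinθ = 3.23322/0.951057 = 3.39961 m.
The centroid is at the centre, 0.405 m below the top of the plate, so the highest point sits at y_top = 3.39961 − 0.405 = 2.99461 m along the incline.

y_top ≈ 2.99 m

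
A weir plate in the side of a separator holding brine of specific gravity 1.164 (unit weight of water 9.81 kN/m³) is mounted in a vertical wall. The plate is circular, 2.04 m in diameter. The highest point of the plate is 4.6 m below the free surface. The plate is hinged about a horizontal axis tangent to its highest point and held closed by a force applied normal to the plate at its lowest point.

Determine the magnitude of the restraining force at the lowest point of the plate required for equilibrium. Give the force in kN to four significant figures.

P ≈ 109.6 kN

γ = 1.164 × 9.81 = 11.41884 kN/m³.
The centroid is at the centre, 1.02 m below the top of the plate, so the centroid depth is h_c = 4.6 + 1.02 = 5.62 m.
A = π(1.02)² = 3.26851 m².
Resultant F = γ·h_c·A = 11.41884 × 5.62 × 3.26851 = 209.753 kN.
I_c = πr⁴/4 = π × 1.02⁴/4 = 0.85014 m⁴.
Centre of pressure: y_p = y_c + I_c/(y_c·A) = 5.62 + 0.85014/(5.62 × 3.26851) = 5.62 + 0.0462812 = 5.66628 m along the plane.
The resultant acts 1.02 + 0.0462812 = 1.06628 m (along the plate) below the hinge at the top edge, so the moment about the hinge is M = F × 1.06628 = 209.753 × 1.06628 = 223.655 kN·m.
A normal force at the bottom, 2.04 m from the hinge, must supply this moment: P = 223.655/2.04 = 109.635 kN.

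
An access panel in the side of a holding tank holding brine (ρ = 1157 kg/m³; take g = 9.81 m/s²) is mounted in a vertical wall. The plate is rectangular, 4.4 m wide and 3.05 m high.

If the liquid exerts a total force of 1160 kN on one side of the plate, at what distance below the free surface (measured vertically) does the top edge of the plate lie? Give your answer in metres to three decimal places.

d_top ≈ 6.091 m

γ = ρg = 1157 × 9.81 / 1000 = 11.35017 kN/m³.
A = 4.4 × 3.05 = 13.42 m².
From F = γ·h_c·A, the centroid depth is h_c = 1160/(11.35017 × 13.42) = 7.61558 m.
The centroid lies 3.05/2 = 1.525 m below the top edge, so the top edge sits at h_top = 7.61558 − 1.525 = 6.09058 m below the surface.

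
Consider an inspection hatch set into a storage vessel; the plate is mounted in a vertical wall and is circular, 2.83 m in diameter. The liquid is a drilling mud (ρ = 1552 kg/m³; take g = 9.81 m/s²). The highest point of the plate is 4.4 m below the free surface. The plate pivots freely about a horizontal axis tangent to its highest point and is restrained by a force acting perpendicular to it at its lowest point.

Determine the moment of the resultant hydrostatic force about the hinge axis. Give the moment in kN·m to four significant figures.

γ = ρg = 1552 × 9.81 / 1000 = 15.22512 kN/m³.
The centroid is at the centre, 1.415 m below the top of the plate, so the centroid depth is h_c = 4.4 + 1.415 = 5.815 m.
A = π(1.415)² = 6.29018 m².
Resultant F = γ·h_c·A = 15.22512 × 5.815 × 6.29018 = 556.895 kN.
I_c = πr⁴/4 = π × 1.415⁴/4 = 3.14859 m⁴.
Centre of pressure: y_p = y_c + I_c/(y_c·A) = 5.815 + 3.14859/(5.815 × 6.29018) = 5.815 + 0.0860802 = 5.90108 m along the plane.
The resultant acts 1.415 + 0.0860802 = 1.50108 m (along the plate) below the hinge at the top edge, so the moment about the hinge is M = F × 1.50108 = 556.895 × 1.50108 = 835.944 kN·m.

M ≈ 835.9 kN·m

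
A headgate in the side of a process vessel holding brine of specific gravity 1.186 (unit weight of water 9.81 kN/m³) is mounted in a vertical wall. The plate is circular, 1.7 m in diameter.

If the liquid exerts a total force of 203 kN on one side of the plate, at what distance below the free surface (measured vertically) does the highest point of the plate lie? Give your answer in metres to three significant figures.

γ = 1.186 × 9.81 = 11.63466 kN/m³.
A = π(0.85)² = 2.2698 m².
From F = γ·h_c·A, the centroid depth is h_c = 203/(11.63466 × 2.2698) = 7.68696 m.
The centroid is at the centre, 0.85 m below the top of the plate, so the highest point sits at h_top = 7.68696 − 0.85 = 6.83696 m below the surface.

d_top ≈ 6.84 m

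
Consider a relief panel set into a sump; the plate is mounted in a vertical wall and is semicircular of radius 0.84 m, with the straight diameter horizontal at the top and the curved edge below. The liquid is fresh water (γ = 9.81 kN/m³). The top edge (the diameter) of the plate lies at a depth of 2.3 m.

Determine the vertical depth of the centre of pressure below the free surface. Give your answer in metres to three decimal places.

h_p = 2.675 m

γ = 9.81 kN/m³.
The centroid of a semicircle lies 4r/(3π) = 0.356507 m from the diameter, here below the top edge, so the centroid depth is h_c = 2.3 + 0.356507 = 2.65651 m.
A = πr²/2 = π × 0.84²/2 = 1.10835 m².
Resultant F = γ·h_c·A = 9.81 × 2.65651 × 1.10835 = 28.884 kN.
I_c = (π/8 − 8/(9π))·r⁴ = 0.109757 × 0.84⁴ = 0.0546449 m⁴.
Centre of pressure: y_p = y_c + I_c/(y_c·A) = 2.65651 + 0.0546449/(2.65651 × 1.10835) = 2.65651 + 0.0185593 = 2.67507 m along the plane.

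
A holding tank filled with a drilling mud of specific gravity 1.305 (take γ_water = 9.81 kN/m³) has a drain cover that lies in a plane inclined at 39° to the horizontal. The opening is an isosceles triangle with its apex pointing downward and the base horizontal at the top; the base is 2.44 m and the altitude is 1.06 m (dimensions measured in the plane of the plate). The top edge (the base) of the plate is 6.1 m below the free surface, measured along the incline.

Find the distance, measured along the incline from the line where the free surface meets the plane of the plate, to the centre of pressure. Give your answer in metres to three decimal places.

y_p = 6.463 m

γ = 1.305 × 9.81 = 12.80205 kN/m³.
Let θ = 39° be the plate's angle to the horizontal; measure y along the incline from where the plane meets the free surface. Vertical depth h = y·sinθ with sinθ = 0.629320.
With the apex down, the centroid sits h/3 = 1.06/3 = 0.353333 m below the base (the top edge), so y_c = 6.1 + 0.353333 = 6.45333 m and h_c = 6.45333 × 0.629320 = 4.06121 m.
A = ½ × 2.44 × 1.06 = 1.2932 m².
Resultant F = γ·h_c·A = 12.80205 × 4.06121 × 1.2932 = 67.2358 kN.
I_c = b·h³/36 = 2.44 × 1.06³/36 = 0.0807244 m⁴.
Centre of pressure: y_p = y_c + I_c/(y_c·A) = 6.45333 + 0.0807244/(6.45333 × 1.2932) = 6.45333 + 0.00967287 = 6.463 m along the plane.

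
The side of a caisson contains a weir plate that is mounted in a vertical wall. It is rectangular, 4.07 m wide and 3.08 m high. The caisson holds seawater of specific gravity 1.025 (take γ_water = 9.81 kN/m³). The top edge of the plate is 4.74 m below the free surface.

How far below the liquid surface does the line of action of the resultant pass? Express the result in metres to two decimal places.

h_p = 6.41 m

γ = 1.025 × 9.81 = 10.05525 kN/m³.
The centroid lies 3.08/2 = 1.54 m below the top edge, so the centroid depth is h_c = 4.74 + 1.54 = 6.28 m.
A = 4.07 × 3.08 = 12.5356 m².
Resultant F = γ·h_c·A = 10.05525 × 6.28 × 12.5356 = 791.585 kN.
I_c = b·h³/12 = 4.07 × 3.08³/12 = 9.90981 m⁴.
Centre of pressure: y_p = y_c + I_c/(y_c·A) = 6.28 + 9.90981/(6.28 × 12.5356) = 6.28 + 0.125881 = 6.40588 m along the plane.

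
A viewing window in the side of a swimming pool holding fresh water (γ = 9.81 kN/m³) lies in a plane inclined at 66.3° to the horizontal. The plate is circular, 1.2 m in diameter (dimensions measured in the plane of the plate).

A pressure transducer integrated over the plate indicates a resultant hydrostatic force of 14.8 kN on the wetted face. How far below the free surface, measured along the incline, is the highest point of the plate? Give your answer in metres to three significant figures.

γ = 9.81 kN/m³.
A = π(0.6)² = 1.13097 m².
From F = γ·h_c·A, the centroid depth is h_c = 14.8/(9.81 × 1.13097) = 1.33396 m.
Let θ = 66.3° be the plate's angle to the horizontal; measure y along the incline from where the plane meets the free surface. Vertical depth h = y·sinθ with sinθ = 0.915663.
Along the incline, y_c = h_c/sinθ = 1.33396/0.915663 = 1.45682 m.
The centroid is at the centre, 0.6 m below the top of the plate, so the highest point sits at y_top = 1.45682 − 0.6 = 0.85682 m along the incline.

y_top ≈ 0.857 m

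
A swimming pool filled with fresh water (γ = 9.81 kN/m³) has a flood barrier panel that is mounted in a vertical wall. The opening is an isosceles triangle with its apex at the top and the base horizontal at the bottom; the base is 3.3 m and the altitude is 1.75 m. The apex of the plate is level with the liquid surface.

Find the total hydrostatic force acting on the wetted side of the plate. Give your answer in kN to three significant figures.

γ = 9.81 kN/m³.
With the apex up, the centroid sits 2h/3 = 2 × 1.75/3 = 1.16667 m below the apex, so the centroid depth is h_c = 1.16667 m.
A = ½ × 3.3 × 1.75 = 2.8875 m².
Resultant F = γ·h_c·A = 9.81 × 1.16667 × 2.8875 = 33.0475 kN.

F ≈ 33.0 kN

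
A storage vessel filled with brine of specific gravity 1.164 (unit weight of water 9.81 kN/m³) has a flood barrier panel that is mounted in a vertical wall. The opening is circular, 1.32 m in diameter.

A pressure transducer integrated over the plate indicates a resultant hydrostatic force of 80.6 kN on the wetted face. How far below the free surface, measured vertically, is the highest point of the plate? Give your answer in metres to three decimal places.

d_top ≈ 4.498 m

γ = 1.164 × 9.81 = 11.41884 kN/m³.
A = π(0.66)² = 1.36848 m².
From F = γ·h_c·A, the centroid depth is h_c = 80.6/(11.41884 × 1.36848) = 5.15792 m.
The centroid is at the centre, 0.66 m below the top of the plate, so the highest point sits at h_top = 5.15792 − 0.66 = 4.49792 m below the surface.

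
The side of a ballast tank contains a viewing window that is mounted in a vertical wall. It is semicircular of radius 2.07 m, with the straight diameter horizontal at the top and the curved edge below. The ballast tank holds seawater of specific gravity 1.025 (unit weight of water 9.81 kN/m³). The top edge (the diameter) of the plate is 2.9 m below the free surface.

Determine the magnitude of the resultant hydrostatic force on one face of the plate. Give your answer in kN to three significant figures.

γ = 1.025 × 9.81 = 10.05525 kN/m³.
The centroid of a semicircle lies 4r/(3π) = 0.878535 m from the diameter, here below the top edge, so the centroid depth is h_c = 2.9 + 0.878535 = 3.77853 m.
A = πr²/2 = π × 2.07²/2 = 6.73071 m².
Resultant F = γ·h_c·A = 10.05525 × 3.77853 × 6.73071 = 255.727 kN.

F ≈ 256 kN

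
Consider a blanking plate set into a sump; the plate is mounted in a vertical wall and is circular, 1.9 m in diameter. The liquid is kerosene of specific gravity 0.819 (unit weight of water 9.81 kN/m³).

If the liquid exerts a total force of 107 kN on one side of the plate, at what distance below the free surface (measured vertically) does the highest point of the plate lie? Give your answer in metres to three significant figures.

γ = 0.819 × 9.81 = 8.03439 kN/m³.
A = π(0.95)² = 2.83529 m².
From F = γ·h_c·A, the centroid depth is h_c = 107/(8.03439 × 2.83529) = 4.69714 m.
The centroid is at the centre, 0.95 m below the top of the plate, so the highest point sits at h_top = 4.69714 − 0.95 = 3.74714 m below the surface.

d_top ≈ 3.75 m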